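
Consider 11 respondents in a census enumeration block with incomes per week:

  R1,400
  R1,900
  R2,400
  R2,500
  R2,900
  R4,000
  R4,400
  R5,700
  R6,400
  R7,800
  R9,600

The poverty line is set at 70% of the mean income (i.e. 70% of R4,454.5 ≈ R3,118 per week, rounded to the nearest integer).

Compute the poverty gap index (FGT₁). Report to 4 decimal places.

Below z: R1,400, R1,900, R2,400, R2,500, R2,900 (q = 5 of N = 11).
Shortfall ratios: (3118−1400)/3118 = 0.5510; (3118−1900)/3118 = 0.3906; (3118−2400)/3118 = 0.2303; (3118−2500)/3118 = 0.1982; (3118−2900)/3118 = 0.0699.
Sum of shortfalls = 1.440026; P₁ averages over all N: 1.440026 / 11 = 0.1309.

0.1309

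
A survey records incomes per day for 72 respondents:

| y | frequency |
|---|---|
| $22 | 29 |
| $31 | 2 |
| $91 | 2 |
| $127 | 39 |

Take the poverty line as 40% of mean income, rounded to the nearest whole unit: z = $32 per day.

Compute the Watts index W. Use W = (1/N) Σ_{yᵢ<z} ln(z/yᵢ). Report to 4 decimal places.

0.1518

Incomes under z: 29×$22, 2×$31 (q = 31 of N = 72).
Log shortfalls: ln(32/22) = 0.3747 (×29); ln(32/31) = 0.0317 (×2).
W = 10.929607 / 72 = 0.1518.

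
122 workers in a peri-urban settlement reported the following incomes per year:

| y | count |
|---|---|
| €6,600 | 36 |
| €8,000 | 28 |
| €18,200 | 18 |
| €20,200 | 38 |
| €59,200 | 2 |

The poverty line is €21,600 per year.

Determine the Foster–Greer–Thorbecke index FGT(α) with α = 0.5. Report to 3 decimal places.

0.566

Incomes under z: 36×€6,600, 28×€8,000, 18×€18,200, 38×€20,200 (q = 120 of N = 122).
Normalized shortfalls: (21600−6600)/21600 = 0.6944 (×36); (21600−8000)/21600 = 0.6296 (×28); (21600−18200)/21600 = 0.1574 (×18); (21600−20200)/21600 = 0.0648 (×38).
Raised to α = 0.5: 0.83333 (×36); 0.79349 (×28); 0.39675 (×18); 0.25459 (×38).
Sum = 69.033532; FGT(0.5) = 69.033532 / 122 = 0.566.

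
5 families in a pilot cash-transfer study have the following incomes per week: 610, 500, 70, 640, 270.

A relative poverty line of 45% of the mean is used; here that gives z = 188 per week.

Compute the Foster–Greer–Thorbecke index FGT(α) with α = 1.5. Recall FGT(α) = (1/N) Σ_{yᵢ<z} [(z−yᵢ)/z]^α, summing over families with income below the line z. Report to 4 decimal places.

Poor units: 70 (q = 1 of N = 5).
Shortfall ratios: (188−70)/188 = 0.6277.
Raised to α = 1.5: 0.49726.
Sum = 0.497263; FGT(1.5) = 0.497263 / 5 = 0.0995.

0.0995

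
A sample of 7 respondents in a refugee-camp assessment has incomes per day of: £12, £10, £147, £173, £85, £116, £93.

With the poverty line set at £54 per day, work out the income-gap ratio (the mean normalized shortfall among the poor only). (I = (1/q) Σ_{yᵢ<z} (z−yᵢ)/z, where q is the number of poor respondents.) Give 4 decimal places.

0.7963

Below z: £10, £12 (q = 2 of N = 7).
Relative gaps: 0.8148, 0.7778; sum = 1.592593.
I averages over the q = 2 poor units only: 1.592593 / 2 = 0.7963.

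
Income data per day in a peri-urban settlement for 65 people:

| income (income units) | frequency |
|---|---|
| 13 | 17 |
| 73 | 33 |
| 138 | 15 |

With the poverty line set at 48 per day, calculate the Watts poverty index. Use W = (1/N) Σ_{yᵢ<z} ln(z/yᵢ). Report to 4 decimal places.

0.3416

Poor units: 17×13 (q = 17 of N = 65).
Log shortfalls: ln(48/13) = 1.3063 (×17).
W = 22.206278 / 65 = 0.3416.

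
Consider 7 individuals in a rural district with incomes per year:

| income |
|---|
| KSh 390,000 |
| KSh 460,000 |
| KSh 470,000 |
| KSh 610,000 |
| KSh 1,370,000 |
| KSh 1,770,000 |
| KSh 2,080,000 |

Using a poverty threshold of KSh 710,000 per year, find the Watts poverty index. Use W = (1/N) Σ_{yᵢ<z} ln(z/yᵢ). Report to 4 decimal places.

0.2282

Incomes under z: KSh 390,000, KSh 460,000, KSh 470,000, KSh 610,000 (q = 4 of N = 7).
ln(z/y) terms: ln(710000/390000) = 0.5991; ln(710000/460000) = 0.4340; ln(710000/470000) = 0.4125; ln(710000/610000) = 0.1518.
W = 1.597495 / 7 = 0.2282.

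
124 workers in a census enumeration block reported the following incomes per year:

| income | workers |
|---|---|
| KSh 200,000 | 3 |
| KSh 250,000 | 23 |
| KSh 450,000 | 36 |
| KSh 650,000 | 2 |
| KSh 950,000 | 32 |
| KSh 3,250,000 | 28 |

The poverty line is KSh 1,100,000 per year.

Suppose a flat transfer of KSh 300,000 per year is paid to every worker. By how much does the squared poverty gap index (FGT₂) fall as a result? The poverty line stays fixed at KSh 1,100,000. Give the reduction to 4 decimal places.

0.1526

Before: below the line — 3×KSh 200,000, 23×KSh 250,000, 36×KSh 450,000, 2×KSh 650,000, 32×KSh 950,000; squared poverty gap index (FGT₂) = 0.235820.
After the KSh 300,000 transfer: below the line — 3×KSh 500,000, 23×KSh 550,000, 36×KSh 750,000, 2×KSh 950,000; squared poverty gap index (FGT₂) = 0.083261.
Reduction = 0.235820 − 0.083261 = 0.1526.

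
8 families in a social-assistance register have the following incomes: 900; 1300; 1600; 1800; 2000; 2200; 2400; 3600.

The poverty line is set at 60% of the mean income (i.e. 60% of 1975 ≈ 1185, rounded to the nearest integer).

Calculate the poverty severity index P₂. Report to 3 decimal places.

Incomes under z: 900 (q = 1 of N = 8).
Relative gaps: (1185−900)/1185 = 0.2405.
Squared: 0.0578.
Sum = 0.057843; P₂ = 0.057843 / 8 = 0.007.

0.007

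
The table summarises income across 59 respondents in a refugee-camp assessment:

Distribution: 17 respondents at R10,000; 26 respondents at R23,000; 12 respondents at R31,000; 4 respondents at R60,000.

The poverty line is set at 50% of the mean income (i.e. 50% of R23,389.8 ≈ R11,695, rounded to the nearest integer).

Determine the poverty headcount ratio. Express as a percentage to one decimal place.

28.8%

17 of the 59 respondents have income below R11,695.
H = 17/59 = 28.8%.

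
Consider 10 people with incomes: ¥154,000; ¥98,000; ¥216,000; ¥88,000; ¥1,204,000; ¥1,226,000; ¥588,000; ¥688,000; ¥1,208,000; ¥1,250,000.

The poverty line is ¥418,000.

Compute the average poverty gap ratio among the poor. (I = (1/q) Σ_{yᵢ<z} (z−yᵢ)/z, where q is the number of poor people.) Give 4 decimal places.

Poor units: ¥88,000, ¥98,000, ¥154,000, ¥216,000 (q = 4 of N = 10).
Shortfall ratios (z−y)/z: 0.7895, 0.7656, 0.6316, 0.4833; sum = 2.669856.
The income-gap ratio divides by q (the poor only): 2.669856 / 4 = 0.6675.

0.6675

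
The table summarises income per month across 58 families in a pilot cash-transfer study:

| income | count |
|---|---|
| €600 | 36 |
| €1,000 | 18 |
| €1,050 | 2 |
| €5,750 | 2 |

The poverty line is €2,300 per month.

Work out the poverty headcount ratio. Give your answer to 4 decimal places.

0.9655

56 of the 58 families have income below €2,300.
H = 56/58 = 0.9655.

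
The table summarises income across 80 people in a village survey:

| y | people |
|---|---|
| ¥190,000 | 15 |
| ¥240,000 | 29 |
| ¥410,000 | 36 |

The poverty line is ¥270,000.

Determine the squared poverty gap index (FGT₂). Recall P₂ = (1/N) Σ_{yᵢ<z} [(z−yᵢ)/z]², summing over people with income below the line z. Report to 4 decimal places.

Below z: 15×¥190,000, 29×¥240,000 (q = 44 of N = 80).
Relative gaps: (270000−190000)/270000 = 0.2963 (×15); (270000−240000)/270000 = 0.1111 (×29).
Squared: 0.0878 (×15); 0.0123 (×29).
Sum = 1.674897; P₂ = 1.674897 / 80 = 0.0209.

0.0209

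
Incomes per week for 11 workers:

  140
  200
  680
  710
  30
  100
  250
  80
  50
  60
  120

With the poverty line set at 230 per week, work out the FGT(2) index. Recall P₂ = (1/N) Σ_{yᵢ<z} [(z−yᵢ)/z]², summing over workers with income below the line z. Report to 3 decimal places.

Below z: 30, 50, 60, 80, 100, 120, 140, 200 (q = 8 of N = 11).
Normalized shortfalls: (230−30)/230 = 0.8696; (230−50)/230 = 0.7826; (230−60)/230 = 0.7391; (230−80)/230 = 0.6522; (230−100)/230 = 0.5652; (230−120)/230 = 0.4783; (230−140)/230 = 0.3913; (230−200)/230 = 0.1304.
Squared: 0.7561; 0.6125; 0.5463; 0.4253; 0.3195; 0.2287; 0.1531; 0.0170.
Sum = 3.058601; P₂ = 3.058601 / 11 = 0.278.

0.278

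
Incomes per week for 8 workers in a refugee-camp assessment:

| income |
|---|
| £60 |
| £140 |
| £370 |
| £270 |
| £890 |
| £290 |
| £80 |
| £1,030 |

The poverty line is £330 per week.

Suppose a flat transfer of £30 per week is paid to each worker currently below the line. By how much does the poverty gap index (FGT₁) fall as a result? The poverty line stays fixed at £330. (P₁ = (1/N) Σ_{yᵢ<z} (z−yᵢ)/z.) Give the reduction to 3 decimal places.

0.057

Before: below the line — £60, £80, £140, £270, £290; poverty gap index (FGT₁) = 0.30682.
After the £30 transfer: below the line — £90, £110, £170, £300, £320; poverty gap index (FGT₁) = 0.25000.
Reduction = 0.30682 − 0.25000 = 0.057.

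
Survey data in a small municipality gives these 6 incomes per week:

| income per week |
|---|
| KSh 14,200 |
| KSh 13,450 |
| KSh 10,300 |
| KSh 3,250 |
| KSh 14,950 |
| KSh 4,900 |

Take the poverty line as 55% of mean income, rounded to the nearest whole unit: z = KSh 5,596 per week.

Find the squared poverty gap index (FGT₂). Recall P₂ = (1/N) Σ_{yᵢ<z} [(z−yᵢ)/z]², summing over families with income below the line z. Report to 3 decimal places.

0.032

Below the line: KSh 3,250, KSh 4,900 (q = 2 of N = 6).
Relative gaps: (5596−3250)/5596 = 0.4192; (5596−4900)/5596 = 0.1244.
Squared: 0.1758; 0.0155.
Sum = 0.191221; P₂ = 0.191221 / 6 = 0.032.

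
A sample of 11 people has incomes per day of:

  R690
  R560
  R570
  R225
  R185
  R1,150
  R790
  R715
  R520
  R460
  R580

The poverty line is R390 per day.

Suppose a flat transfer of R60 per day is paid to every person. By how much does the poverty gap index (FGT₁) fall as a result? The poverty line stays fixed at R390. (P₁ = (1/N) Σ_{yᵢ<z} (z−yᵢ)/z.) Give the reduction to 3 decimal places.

Before: below the line — R185, R225; poverty gap index (FGT₁) = 0.08625.
After the R60 transfer: below the line — R245, R285; poverty gap index (FGT₁) = 0.05828.
Reduction = 0.08625 − 0.05828 = 0.028.

0.028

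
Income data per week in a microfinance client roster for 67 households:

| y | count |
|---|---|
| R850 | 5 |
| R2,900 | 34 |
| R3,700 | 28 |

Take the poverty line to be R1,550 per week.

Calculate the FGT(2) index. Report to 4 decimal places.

Below the line: 5×R850 (q = 5 of N = 67).
Relative gaps: (1550−850)/1550 = 0.4516 (×5).
Squared: 0.2040 (×5).
Sum = 1.019771; P₂ = 1.019771 / 67 = 0.0152.

0.0152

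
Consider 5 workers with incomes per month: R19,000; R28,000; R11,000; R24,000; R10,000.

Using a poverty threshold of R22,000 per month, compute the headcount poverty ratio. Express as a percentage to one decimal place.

60.0%

3 of the 5 workers have income below R22,000.
H = 3/5 = 60.0%.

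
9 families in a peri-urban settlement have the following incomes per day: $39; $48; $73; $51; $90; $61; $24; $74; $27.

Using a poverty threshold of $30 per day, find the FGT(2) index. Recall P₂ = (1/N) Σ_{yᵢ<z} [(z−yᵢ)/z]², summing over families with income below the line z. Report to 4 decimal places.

Poor units: $24, $27 (q = 2 of N = 9).
Normalized shortfalls: (30−24)/30 = 0.2000; (30−27)/30 = 0.1000.
Squared: 0.0400; 0.0100.
Sum = 0.050000; P₂ = 0.050000 / 9 = 0.0056.

0.0056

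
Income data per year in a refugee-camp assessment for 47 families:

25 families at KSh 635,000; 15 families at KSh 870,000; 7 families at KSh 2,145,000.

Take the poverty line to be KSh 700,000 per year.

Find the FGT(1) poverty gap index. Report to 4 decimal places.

Incomes under z: 25×KSh 635,000 (q = 25 of N = 47).
Gap ratios (z−y)/z: (700000−635000)/700000 = 0.0929 (×25).
Sum of shortfalls = 2.321429; P₁ averages over all N: 2.321429 / 47 = 0.0494.

0.0494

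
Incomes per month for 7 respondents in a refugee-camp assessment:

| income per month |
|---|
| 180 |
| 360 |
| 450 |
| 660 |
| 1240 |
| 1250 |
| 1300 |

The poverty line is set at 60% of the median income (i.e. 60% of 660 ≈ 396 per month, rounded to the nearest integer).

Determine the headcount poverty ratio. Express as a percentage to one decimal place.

28.6%

2 of the 7 respondents have income below 396.
H = 2/7 = 28.6%.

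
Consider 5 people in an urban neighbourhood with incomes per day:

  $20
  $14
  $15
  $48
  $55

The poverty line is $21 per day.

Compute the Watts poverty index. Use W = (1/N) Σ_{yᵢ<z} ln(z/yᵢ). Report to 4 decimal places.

0.1581

Below z: $14, $15, $20 (q = 3 of N = 5).
Log shortfalls: ln(21/14) = 0.4055; ln(21/15) = 0.3365; ln(21/20) = 0.0488.
W = 0.790728 / 5 = 0.1581.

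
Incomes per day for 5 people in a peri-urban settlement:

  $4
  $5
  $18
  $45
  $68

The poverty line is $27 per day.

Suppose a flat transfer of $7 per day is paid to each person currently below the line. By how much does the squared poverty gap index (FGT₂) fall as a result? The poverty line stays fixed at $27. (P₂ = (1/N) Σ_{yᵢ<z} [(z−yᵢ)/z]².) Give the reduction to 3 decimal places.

0.167

Before: below the line — $4, $5, $18; squared poverty gap index (FGT₂) = 0.30014.
After the $7 transfer: below the line — $11, $12, $25; squared poverty gap index (FGT₂) = 0.13306.
Reduction = 0.30014 − 0.13306 = 0.167.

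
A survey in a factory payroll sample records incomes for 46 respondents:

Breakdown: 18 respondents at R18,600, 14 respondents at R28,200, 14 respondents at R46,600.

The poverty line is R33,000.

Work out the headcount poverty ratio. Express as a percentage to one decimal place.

69.6%

32 of the 46 respondents have income below R33,000.
H = 32/46 = 69.6%.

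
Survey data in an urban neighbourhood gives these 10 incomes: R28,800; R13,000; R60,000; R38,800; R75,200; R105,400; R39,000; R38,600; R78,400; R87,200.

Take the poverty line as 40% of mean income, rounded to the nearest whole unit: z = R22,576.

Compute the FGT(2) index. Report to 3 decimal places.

0.018

Below the line: R13,000 (q = 1 of N = 10).
Relative gaps: (22576−13000)/22576 = 0.4242.
Squared: 0.1799.
Sum = 0.179918; P₂ = 0.179918 / 10 = 0.018.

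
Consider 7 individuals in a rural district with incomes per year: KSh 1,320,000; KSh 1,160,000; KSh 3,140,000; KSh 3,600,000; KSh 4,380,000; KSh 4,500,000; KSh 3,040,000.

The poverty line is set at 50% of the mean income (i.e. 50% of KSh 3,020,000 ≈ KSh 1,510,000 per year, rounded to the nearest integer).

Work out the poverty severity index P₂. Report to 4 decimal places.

Incomes under z: KSh 1,160,000, KSh 1,320,000 (q = 2 of N = 7).
Normalized shortfalls: (1510000−1160000)/1510000 = 0.2318; (1510000−1320000)/1510000 = 0.1258.
Squared: 0.0537; 0.0158.
Sum = 0.069558; P₂ = 0.069558 / 7 = 0.0099.

0.0099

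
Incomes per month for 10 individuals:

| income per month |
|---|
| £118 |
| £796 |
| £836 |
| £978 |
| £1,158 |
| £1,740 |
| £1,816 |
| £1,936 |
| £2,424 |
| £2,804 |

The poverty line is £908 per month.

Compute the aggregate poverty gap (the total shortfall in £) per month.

£974

Incomes under z: £118, £796, £836 (q = 3 of N = 10).
Individual gaps: 908−118 = 790; 908−796 = 112; 908−836 = 72.
Aggregate gap = £974.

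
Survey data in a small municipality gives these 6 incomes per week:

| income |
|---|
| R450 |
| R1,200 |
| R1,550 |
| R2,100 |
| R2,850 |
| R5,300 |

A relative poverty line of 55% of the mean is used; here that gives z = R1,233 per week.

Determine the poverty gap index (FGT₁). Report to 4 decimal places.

0.1103

Incomes under z: R450, R1,200 (q = 2 of N = 6).
Relative gaps: (1233−450)/1233 = 0.6350; (1233−1200)/1233 = 0.0268.
Σ = 0.661800. Dividing by the full population N = 6 gives P₁ = 0.1103.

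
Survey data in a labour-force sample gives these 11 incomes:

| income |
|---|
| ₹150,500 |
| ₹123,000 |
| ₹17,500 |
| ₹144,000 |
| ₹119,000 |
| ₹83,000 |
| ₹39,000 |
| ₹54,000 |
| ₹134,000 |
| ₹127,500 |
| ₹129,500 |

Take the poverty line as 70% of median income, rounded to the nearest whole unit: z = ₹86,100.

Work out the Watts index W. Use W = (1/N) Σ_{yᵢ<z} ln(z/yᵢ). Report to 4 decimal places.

0.2626

Below z: ₹17,500, ₹39,000, ₹54,000, ₹83,000 (q = 4 of N = 11).
ln(z/y) terms: ln(86100/17500) = 1.5933; ln(86100/39000) = 0.7919; ln(86100/54000) = 0.4665; ln(86100/83000) = 0.0367.
W = 2.888450 / 11 = 0.2626.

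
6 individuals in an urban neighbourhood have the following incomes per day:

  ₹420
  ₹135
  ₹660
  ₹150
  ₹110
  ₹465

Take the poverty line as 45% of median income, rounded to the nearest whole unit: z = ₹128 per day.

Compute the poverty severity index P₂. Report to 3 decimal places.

0.003

Poor units: ₹110 (q = 1 of N = 6).
Gap ratios (z−y)/z: (128−110)/128 = 0.1406.
Squared: 0.0198.
Sum = 0.019775; P₂ = 0.019775 / 6 = 0.003.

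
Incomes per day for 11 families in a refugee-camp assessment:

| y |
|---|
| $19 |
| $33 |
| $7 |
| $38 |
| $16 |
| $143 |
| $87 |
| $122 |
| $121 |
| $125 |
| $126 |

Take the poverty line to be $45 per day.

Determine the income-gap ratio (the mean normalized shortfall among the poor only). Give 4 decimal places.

Incomes under z: $7, $16, $19, $33, $38 (q = 5 of N = 11).
Relative gaps: 0.8444, 0.6444, 0.5778, 0.2667, 0.1556; sum = 2.488889.
I averages over the q = 5 poor units only: 2.488889 / 5 = 0.4978.

0.4978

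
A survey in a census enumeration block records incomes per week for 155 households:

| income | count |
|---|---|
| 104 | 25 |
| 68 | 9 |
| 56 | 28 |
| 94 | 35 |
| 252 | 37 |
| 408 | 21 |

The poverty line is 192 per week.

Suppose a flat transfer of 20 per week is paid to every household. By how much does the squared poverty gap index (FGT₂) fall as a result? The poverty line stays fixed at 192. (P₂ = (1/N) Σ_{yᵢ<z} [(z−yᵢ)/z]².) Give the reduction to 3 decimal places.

0.067

Before: below the line — 28×56, 9×68, 35×94, 25×104; squared poverty gap index (FGT₂) = 0.20757.
After the 20 transfer: below the line — 28×76, 9×88, 35×114, 25×124; squared poverty gap index (FGT₂) = 0.14047.
Reduction = 0.20757 − 0.14047 = 0.067.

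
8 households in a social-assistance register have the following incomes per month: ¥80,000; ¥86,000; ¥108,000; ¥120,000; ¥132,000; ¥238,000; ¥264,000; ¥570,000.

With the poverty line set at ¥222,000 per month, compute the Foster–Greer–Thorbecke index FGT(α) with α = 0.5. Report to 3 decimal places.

0.452

Below the line: ¥80,000, ¥86,000, ¥108,000, ¥120,000, ¥132,000 (q = 5 of N = 8).
Shortfall ratios: (222000−80000)/222000 = 0.6396; (222000−86000)/222000 = 0.6126; (222000−108000)/222000 = 0.5135; (222000−120000)/222000 = 0.4595; (222000−132000)/222000 = 0.4054.
Raised to α = 0.5: 0.79977; 0.78270; 0.71660; 0.67783; 0.63671.
Sum = 3.613618; FGT(0.5) = 3.613618 / 8 = 0.452.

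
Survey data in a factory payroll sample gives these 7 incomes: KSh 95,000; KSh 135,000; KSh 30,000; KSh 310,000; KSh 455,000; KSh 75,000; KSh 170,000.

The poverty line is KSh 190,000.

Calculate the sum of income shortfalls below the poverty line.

KSh 445,000

Below z: KSh 30,000, KSh 75,000, KSh 95,000, KSh 135,000, KSh 170,000 (q = 5 of N = 7).
Individual gaps: 190000−30000 = 160000; 190000−75000 = 115000; 190000−95000 = 95000; 190000−135000 = 55000; 190000−170000 = 20000.
Aggregate gap = KSh 445,000.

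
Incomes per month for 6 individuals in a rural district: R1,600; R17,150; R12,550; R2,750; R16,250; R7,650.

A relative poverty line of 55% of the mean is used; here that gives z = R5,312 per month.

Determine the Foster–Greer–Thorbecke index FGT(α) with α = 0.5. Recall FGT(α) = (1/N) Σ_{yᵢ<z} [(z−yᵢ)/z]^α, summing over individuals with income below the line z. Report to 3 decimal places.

Below z: R1,600, R2,750 (q = 2 of N = 6).
Shortfall ratios: (5312−1600)/5312 = 0.6988; (5312−2750)/5312 = 0.4823.
Raised to α = 0.5: 0.83594; 0.69448.
Sum = 1.530421; FGT(0.5) = 1.530421 / 6 = 0.255.

0.255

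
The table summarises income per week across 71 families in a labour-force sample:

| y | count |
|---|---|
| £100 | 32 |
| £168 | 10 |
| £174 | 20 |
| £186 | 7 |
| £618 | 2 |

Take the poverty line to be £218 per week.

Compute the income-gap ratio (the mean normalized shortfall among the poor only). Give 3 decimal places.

Poor units: 32×£100, 10×£168, 20×£174, 7×£186 (q = 69 of N = 71).
Relative gaps: 0.5413 (×32), 0.2294 (×10), 0.2018 (×20), 0.1468 (×7); sum = 24.678899.
I averages over the q = 69 poor units only: 24.678899 / 69 = 0.358.

0.358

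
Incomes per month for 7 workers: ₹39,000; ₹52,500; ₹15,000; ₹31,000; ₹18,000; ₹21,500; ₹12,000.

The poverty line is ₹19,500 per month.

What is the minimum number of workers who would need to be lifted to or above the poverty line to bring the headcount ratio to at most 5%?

Currently q = 3 of N = 7 are below the line (H = 0.429).
A headcount ratio of at most 5% allows at most ⌊0.05 × 7⌋ = 0 poor workers.
So at least 3 − 0 = 3 must be lifted.

3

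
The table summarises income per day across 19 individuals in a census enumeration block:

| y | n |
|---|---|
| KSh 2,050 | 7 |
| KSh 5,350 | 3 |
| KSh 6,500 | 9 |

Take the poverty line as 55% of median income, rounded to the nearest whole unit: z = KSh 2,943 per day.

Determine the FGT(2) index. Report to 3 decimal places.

0.034

Incomes under z: 7×KSh 2,050 (q = 7 of N = 19).
Relative gaps: (2943−2050)/2943 = 0.3034 (×7).
Squared: 0.0921 (×7).
Sum = 0.644496; P₂ = 0.644496 / 19 = 0.034.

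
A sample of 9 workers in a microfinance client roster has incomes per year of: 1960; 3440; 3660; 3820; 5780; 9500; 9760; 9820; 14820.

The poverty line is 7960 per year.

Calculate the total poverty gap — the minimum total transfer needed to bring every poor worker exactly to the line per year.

Incomes under z: 1960, 3440, 3660, 3820, 5780 (q = 5 of N = 9).
Individual gaps: 7960−1960 = 6000; 7960−3440 = 4520; 7960−3660 = 4300; 7960−3820 = 4140; 7960−5780 = 2180.
Aggregate gap = 21140.

21140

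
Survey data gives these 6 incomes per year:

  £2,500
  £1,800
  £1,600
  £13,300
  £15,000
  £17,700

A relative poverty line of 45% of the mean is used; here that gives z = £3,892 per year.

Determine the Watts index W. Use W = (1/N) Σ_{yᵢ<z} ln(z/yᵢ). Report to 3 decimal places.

0.350

Incomes under z: £1,600, £1,800, £2,500 (q = 3 of N = 6).
Log shortfalls: ln(3892/1600) = 0.8889; ln(3892/1800) = 0.7711; ln(3892/2500) = 0.4426.
W = 2.102688 / 6 = 0.350.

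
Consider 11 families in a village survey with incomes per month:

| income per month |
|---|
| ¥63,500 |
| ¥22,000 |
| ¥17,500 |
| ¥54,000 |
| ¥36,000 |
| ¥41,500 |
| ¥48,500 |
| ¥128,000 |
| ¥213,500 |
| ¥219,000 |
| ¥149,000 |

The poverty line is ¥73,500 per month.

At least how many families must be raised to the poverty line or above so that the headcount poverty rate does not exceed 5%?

7

Currently q = 7 of N = 11 are below the line (H = 0.636).
A headcount ratio of at most 5% allows at most ⌊0.05 × 11⌋ = 0 poor families.
So at least 7 − 0 = 7 must be lifted.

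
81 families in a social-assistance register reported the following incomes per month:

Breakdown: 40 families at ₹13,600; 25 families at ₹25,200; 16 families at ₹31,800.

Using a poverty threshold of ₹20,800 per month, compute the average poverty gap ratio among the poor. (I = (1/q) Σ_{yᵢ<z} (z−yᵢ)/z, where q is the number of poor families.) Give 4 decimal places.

Below z: 40×₹13,600 (q = 40 of N = 81).
Relative gaps: 0.3462 (×40); sum = 13.846154.
I averages over the q = 40 poor units only: 13.846154 / 40 = 0.3462.

0.3462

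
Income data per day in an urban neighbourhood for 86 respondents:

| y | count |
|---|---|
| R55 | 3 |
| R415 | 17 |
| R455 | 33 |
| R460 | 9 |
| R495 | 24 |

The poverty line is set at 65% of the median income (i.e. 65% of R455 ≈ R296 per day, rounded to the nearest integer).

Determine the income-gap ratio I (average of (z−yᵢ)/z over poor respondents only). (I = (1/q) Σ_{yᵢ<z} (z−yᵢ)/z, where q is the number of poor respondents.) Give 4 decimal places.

0.8142

Below z: 3×R55 (q = 3 of N = 86).
Shortfall ratios (z−y)/z: 0.8142 (×3); sum = 2.442568.
I averages over the q = 3 poor units only: 2.442568 / 3 = 0.8142.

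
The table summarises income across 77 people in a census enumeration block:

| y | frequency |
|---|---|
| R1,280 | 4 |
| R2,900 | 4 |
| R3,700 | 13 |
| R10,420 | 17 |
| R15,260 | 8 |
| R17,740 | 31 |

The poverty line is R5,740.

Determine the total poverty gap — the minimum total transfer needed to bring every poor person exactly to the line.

Below the line: 4×R1,280, 4×R2,900, 13×R3,700 (q = 21 of N = 77).
Individual gaps: 4×(5740−1280) = 17840; 4×(5740−2900) = 11360; 13×(5740−3700) = 26520.
Aggregate gap = R55,720.

R55,720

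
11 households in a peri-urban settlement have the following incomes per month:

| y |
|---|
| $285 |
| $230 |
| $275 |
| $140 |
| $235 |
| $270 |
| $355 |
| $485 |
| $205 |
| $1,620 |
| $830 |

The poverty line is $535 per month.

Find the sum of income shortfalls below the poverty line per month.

Incomes under z: $140, $205, $230, $235, $270, $275, $285, $355, $485 (q = 9 of N = 11).
Individual gaps: 535−140 = 395; 535−205 = 330; 535−230 = 305; 535−235 = 300; 535−270 = 265; 535−275 = 260; 535−285 = 250; 535−355 = 180; 535−485 = 50.
Aggregate gap = $2,335.

$2,335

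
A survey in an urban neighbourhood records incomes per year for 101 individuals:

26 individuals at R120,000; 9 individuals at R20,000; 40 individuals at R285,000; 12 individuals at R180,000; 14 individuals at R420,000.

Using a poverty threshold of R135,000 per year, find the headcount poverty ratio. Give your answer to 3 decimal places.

35 of the 101 individuals have income below R135,000.
H = 35/101 = 0.347.

0.347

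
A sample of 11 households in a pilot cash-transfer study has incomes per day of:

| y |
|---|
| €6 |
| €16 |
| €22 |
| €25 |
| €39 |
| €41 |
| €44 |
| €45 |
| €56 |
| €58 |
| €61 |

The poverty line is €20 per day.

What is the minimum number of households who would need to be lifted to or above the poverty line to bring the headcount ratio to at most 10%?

1

Currently q = 2 of N = 11 are below the line (H = 0.182).
A headcount ratio of at most 10% allows at most ⌊0.10 × 11⌋ = 1 poor households.
So at least 2 − 1 = 1 must be lifted.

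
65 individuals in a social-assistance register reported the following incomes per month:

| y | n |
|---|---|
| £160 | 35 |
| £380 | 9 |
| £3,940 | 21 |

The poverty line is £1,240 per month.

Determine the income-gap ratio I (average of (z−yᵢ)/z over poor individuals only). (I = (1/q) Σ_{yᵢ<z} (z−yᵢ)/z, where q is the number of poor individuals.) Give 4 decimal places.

0.8347

Poor units: 35×£160, 9×£380 (q = 44 of N = 65).
Relative gaps: 0.8710 (×35), 0.6935 (×9); sum = 36.725806.
The income-gap ratio divides by q (the poor only): 36.725806 / 44 = 0.8347.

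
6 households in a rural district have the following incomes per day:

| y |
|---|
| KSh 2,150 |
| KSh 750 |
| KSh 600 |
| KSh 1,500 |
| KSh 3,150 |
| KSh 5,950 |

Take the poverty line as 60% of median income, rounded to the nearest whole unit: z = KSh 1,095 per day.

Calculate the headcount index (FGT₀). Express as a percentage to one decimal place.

33.3%

2 of the 6 households have income below KSh 1,095.
H = 2/6 = 33.3%.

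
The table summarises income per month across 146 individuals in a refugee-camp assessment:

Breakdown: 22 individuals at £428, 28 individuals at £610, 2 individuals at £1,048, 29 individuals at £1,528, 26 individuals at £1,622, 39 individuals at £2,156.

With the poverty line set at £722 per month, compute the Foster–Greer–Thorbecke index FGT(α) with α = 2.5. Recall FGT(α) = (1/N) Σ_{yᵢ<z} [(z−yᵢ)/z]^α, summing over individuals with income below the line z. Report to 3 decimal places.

0.018

Poor units: 22×£428, 28×£610 (q = 50 of N = 146).
Relative gaps: (722−428)/722 = 0.4072 (×22); (722−610)/722 = 0.1551 (×28).
Raised to α = 2.5: 0.10581 (×22); 0.00948 (×28).
Sum = 2.593188; FGT(2.5) = 2.593188 / 146 = 0.018.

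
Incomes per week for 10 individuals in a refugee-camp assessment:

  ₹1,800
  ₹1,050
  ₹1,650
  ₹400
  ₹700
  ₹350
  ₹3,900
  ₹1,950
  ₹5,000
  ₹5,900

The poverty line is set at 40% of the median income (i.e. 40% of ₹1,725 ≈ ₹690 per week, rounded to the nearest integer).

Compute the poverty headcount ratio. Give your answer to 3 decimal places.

0.200

2 of the 10 individuals have income below ₹690.
H = 2/10 = 0.200.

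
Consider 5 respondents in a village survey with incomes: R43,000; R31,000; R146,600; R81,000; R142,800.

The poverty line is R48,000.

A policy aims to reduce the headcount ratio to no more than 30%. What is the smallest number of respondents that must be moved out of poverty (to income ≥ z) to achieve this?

Currently q = 2 of N = 5 are below the line (H = 0.400).
A headcount ratio of at most 30% allows at most ⌊0.30 × 5⌋ = 1 poor respondents.
So at least 2 − 1 = 1 must be lifted.

1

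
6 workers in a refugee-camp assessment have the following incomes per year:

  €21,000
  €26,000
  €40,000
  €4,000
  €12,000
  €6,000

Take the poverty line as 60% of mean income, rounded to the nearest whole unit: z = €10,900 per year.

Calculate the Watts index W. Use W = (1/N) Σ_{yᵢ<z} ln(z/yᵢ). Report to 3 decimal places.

0.267

Below the line: €4,000, €6,000 (q = 2 of N = 6).
ln(z/y) terms: ln(10900/4000) = 1.0025; ln(10900/6000) = 0.5970.
W = 1.599472 / 6 = 0.267.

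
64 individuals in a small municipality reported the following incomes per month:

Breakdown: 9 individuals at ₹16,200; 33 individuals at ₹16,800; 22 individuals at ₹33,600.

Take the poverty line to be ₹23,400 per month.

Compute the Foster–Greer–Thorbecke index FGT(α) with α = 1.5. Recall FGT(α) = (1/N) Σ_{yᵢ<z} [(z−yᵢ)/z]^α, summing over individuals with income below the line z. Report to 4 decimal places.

Below the line: 9×₹16,200, 33×₹16,800 (q = 42 of N = 64).
Gap ratios (z−y)/z: (23400−16200)/23400 = 0.3077 (×9); (23400−16800)/23400 = 0.2821 (×33).
Raised to α = 1.5: 0.17068 (×9); 0.14979 (×33).
Sum = 6.479269; FGT(1.5) = 6.479269 / 64 = 0.1012.

0.1012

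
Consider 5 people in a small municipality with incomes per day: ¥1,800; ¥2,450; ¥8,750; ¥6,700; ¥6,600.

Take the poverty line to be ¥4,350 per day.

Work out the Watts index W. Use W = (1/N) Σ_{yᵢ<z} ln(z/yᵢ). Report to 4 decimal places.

0.2913

Below z: ¥1,800, ¥2,450 (q = 2 of N = 5).
ln(z/y) terms: ln(4350/1800) = 0.8824; ln(4350/2450) = 0.5741.
W = 1.456477 / 5 = 0.2913.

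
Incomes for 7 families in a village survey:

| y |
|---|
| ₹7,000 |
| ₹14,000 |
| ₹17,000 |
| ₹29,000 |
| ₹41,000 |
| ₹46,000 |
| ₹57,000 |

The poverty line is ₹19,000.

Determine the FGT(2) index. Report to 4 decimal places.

Below the line: ₹7,000, ₹14,000, ₹17,000 (q = 3 of N = 7).
Gap ratios (z−y)/z: (19000−7000)/19000 = 0.6316; (19000−14000)/19000 = 0.2632; (19000−17000)/19000 = 0.1053.
Squared: 0.3989; 0.0693; 0.0111.
Sum = 0.479224; P₂ = 0.479224 / 7 = 0.0685.

0.0685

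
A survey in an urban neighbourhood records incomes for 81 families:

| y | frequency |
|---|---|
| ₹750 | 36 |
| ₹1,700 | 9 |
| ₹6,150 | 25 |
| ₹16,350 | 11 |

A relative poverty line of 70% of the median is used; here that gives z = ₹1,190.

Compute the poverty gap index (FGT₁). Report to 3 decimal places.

Below z: 36×₹750 (q = 36 of N = 81).
Gap ratios (z−y)/z: (1190−750)/1190 = 0.3697 (×36).
Σ = 13.310924. Dividing by the full population N = 81 gives P₁ = 0.164.

0.164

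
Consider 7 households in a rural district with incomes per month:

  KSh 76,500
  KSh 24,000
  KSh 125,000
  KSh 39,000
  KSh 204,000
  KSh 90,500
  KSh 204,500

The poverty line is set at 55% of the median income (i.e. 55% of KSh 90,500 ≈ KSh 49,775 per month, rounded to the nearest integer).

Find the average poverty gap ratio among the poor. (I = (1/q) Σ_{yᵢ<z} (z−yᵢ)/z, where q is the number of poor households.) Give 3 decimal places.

Below the line: KSh 24,000, KSh 39,000 (q = 2 of N = 7).
Relative gaps: 0.5178, 0.2165; sum = 0.734304.
I averages over the q = 2 poor units only: 0.734304 / 2 = 0.367.

0.367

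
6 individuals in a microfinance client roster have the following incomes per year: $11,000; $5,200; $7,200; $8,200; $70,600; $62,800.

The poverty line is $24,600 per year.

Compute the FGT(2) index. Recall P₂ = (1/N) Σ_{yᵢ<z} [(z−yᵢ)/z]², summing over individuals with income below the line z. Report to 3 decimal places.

Below z: $5,200, $7,200, $8,200, $11,000 (q = 4 of N = 6).
Relative gaps: (24600−5200)/24600 = 0.7886; (24600−7200)/24600 = 0.7073; (24600−8200)/24600 = 0.6667; (24600−11000)/24600 = 0.5528.
Squared: 0.6219; 0.5003; 0.4444; 0.3056.
Sum = 1.872298; P₂ = 1.872298 / 6 = 0.312.

0.312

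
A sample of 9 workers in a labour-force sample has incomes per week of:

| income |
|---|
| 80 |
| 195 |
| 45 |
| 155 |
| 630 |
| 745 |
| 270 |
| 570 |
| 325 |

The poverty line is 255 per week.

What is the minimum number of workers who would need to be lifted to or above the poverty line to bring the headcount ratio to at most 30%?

2

4 of the 9 workers are poor, so H = 4/9 = 0.444.
A headcount ratio of at most 30% allows at most ⌊0.30 × 9⌋ = 2 poor workers.
So at least 4 − 2 = 2 must be lifted.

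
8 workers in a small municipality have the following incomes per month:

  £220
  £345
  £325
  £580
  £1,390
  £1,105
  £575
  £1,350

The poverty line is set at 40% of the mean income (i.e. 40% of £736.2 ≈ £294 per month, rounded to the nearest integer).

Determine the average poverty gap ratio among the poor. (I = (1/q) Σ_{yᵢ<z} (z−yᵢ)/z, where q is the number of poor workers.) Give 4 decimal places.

Below z: £220 (q = 1 of N = 8).
Shortfall ratios (z−y)/z: 0.2517; sum = 0.251701.
I averages over the q = 1 poor units only: 0.251701 / 1 = 0.2517.

0.2517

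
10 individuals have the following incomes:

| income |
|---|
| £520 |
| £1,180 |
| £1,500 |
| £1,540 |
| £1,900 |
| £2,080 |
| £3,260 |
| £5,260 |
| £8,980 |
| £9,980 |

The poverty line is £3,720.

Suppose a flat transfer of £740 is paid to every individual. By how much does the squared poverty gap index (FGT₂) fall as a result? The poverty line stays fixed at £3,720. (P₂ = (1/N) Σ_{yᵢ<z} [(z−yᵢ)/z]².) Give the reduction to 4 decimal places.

0.1232

Before: below the line — £520, £1,180, £1,500, £1,540, £1,900, £2,080, £3,260; squared poverty gap index (FGT₂) = 0.235475.
After the £740 transfer: below the line — £1,260, £1,920, £2,240, £2,280, £2,640, £2,820; squared poverty gap index (FGT₂) = 0.112238.
Reduction = 0.235475 − 0.112238 = 0.1232.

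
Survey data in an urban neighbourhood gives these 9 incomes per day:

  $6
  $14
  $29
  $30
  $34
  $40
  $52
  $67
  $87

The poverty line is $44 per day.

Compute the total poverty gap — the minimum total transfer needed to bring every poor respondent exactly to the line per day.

$111

Below the line: $6, $14, $29, $30, $34, $40 (q = 6 of N = 9).
Individual gaps: 44−6 = 38; 44−14 = 30; 44−29 = 15; 44−30 = 14; 44−34 = 10; 44−40 = 4.
Aggregate gap = $111.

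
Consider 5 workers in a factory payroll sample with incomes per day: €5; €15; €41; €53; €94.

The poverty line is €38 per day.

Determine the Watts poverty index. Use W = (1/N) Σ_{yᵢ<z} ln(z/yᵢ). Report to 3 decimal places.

0.592

Poor units: €5, €15 (q = 2 of N = 5).
Log shortfalls: ln(38/5) = 2.0281; ln(38/15) = 0.9295.
W = 2.957684 / 5 = 0.592.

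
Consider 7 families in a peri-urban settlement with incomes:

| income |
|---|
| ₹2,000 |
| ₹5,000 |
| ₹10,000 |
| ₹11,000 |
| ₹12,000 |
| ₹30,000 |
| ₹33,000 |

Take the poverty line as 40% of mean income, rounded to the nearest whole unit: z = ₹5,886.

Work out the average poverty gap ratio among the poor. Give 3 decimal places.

Incomes under z: ₹2,000, ₹5,000 (q = 2 of N = 7).
Relative gaps: 0.6602, 0.1505; sum = 0.810737.
I averages over the q = 2 poor units only: 0.810737 / 2 = 0.405.

0.405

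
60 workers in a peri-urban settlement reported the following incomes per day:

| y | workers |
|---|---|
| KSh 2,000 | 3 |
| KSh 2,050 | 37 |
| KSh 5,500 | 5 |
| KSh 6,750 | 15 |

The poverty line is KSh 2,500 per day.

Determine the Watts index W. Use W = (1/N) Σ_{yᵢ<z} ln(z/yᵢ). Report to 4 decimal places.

Poor units: 3×KSh 2,000, 37×KSh 2,050 (q = 40 of N = 60).
ln(z/y) terms: ln(2500/2000) = 0.2231 (×3); ln(2500/2050) = 0.1985 (×37).
W = 8.012115 / 60 = 0.1335.

0.1335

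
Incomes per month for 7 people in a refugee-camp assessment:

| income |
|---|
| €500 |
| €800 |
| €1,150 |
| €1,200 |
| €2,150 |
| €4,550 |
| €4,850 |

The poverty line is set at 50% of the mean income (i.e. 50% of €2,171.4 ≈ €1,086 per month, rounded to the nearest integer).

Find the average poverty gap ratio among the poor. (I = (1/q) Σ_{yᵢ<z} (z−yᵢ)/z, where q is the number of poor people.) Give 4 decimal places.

0.4015

Below the line: €500, €800 (q = 2 of N = 7).
Relative gaps: 0.5396, 0.2634; sum = 0.802947.
The income-gap ratio divides by q (the poor only): 0.802947 / 2 = 0.4015.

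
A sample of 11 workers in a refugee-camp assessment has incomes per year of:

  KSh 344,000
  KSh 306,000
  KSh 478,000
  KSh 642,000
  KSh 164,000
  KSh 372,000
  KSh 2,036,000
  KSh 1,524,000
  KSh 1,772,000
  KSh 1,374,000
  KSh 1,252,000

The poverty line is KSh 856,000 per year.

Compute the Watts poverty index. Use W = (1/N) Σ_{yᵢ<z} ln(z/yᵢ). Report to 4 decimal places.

Incomes under z: KSh 164,000, KSh 306,000, KSh 344,000, KSh 372,000, KSh 478,000, KSh 642,000 (q = 6 of N = 11).
ln(z/y) terms: ln(856000/164000) = 1.6524; ln(856000/306000) = 1.0287; ln(856000/344000) = 0.9116; ln(856000/372000) = 0.8334; ln(856000/478000) = 0.5827; ln(856000/642000) = 0.2877.
W = 5.296436 / 11 = 0.4815.

0.4815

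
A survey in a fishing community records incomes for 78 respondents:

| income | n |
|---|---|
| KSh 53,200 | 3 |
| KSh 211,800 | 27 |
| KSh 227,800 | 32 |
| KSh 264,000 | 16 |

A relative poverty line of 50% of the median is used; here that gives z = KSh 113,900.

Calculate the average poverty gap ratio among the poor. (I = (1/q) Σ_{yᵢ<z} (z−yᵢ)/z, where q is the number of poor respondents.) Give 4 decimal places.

0.5329

Below the line: 3×KSh 53,200 (q = 3 of N = 78).
Shortfall ratios (z−y)/z: 0.5329 (×3); sum = 1.598771.
The income-gap ratio divides by q (the poor only): 1.598771 / 3 = 0.5329.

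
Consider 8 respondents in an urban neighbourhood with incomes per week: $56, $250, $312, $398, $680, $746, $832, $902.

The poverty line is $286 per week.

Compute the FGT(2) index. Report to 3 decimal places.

Incomes under z: $56, $250 (q = 2 of N = 8).
Shortfall ratios: (286−56)/286 = 0.8042; (286−250)/286 = 0.1259.
Squared: 0.6467; 0.0158.
Sum = 0.662575; P₂ = 0.662575 / 8 = 0.083.

0.083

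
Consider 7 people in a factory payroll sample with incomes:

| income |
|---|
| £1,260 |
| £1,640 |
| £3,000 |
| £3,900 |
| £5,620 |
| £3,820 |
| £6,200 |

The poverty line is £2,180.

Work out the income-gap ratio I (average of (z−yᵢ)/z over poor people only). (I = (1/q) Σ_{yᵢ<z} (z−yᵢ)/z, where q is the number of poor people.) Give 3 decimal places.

Incomes under z: £1,260, £1,640 (q = 2 of N = 7).
Shortfall ratios (z−y)/z: 0.4220, 0.2477; sum = 0.669725.
I averages over the q = 2 poor units only: 0.669725 / 2 = 0.335.

0.335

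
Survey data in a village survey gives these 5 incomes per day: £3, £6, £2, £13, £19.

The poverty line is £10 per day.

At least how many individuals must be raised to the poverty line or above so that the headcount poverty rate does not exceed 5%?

3

Currently q = 3 of N = 5 are below the line (H = 0.600).
A headcount ratio of at most 5% allows at most ⌊0.05 × 5⌋ = 0 poor individuals.
So at least 3 − 0 = 3 must be lifted.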